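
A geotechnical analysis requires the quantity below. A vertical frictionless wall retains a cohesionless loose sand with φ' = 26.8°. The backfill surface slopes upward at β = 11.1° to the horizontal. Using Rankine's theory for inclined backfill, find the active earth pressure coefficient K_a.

K_a = cos β · (cos β − √(cos²β − cos²φ)) / (cos β + √(cos²β − cos²φ)).
cos β = 0.9813, cos φ = 0.8926, √(cos²β − cos²φ) = 0.4077.
K_a = 0.9813 × (0.9813 − 0.4077)/(0.9813 + 0.4077) = 0.4052.

0.405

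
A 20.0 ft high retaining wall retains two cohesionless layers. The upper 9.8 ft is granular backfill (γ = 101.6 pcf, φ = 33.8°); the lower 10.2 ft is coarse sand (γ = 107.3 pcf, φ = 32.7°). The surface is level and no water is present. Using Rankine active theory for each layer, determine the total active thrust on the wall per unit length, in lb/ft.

6090 lb/ft

K_a1 = tan²(45°−33.8°/2) = 0.2851; K_a2 = tan²(45°−32.7°/2) = 0.2985.
Layer 1: σ at base = K_a1 γ₁ h₁ = 283.9 psf; P₁ = ½×283.9×9.8 = 1391.
Layer 2: σ_v at top = γ₁h₁ = 995.7; σ_h top = K_a2×995.7 = 297.2; σ_h base = K_a2×(995.7+107.3×10.2) = 623.9.
P₂ = ½(297.2+623.9)×10.2 = 4698. Total P_a = 1391+4698 = 6089 lb/ft.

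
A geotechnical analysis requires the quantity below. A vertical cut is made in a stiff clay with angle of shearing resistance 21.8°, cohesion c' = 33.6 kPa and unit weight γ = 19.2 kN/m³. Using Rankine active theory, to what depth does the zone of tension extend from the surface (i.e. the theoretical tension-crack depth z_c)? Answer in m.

5.17 m

K_a = tan²(45° − 21.8°/2) = 0.4584; √K_a = 0.6771.
The active pressure is zero where K_a γ z = 2c√K_a, so z_c = 2c/(γ√K_a) = 2×33.6/(19.2×0.6771) = 5.169 m.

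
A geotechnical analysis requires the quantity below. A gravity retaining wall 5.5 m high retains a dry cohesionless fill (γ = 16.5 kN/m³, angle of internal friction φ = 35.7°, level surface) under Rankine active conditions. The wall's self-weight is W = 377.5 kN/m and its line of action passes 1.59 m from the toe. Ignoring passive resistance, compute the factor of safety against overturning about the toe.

K_a = tan²(45° − 35.7°/2) = 0.2630.
P_a = ½K_aγH² = 0.5×0.2630×16.5×5.5² = 65.63 kN/m, acting at H/3 = 1.833 m above the base.
Overturning moment M_o = P_a × H/3 = 65.63 × 1.833 = 120.3.
Resisting moment M_r = W × 1.59 = 377.5 × 1.59 = 600.2.
FS_overturning = M_r/M_o = 600.2/120.3 = 4.988.

4.99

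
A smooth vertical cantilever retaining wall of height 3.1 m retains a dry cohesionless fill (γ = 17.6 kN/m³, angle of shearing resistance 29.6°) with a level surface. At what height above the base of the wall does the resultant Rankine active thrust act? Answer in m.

K_a = 0.3387.
The pressure distribution is triangular, so the resultant acts at H/3 above the base = 3.1/3 = 1.033 m.

1.03 m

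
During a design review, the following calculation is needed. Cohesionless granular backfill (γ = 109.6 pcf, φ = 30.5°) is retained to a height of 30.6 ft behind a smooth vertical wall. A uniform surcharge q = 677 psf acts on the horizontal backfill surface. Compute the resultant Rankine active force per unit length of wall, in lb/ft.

K_a = tan²(45° − φ/2) = 0.3267.
Soil triangle: ½ K_a γ H² = 0.5×0.3267×109.6×30.6² = 16760 lb/ft.
Surcharge rectangle: K_a q H = 0.3267×677×30.6 = 6767 lb/ft.
Total = 16760 + 6767 = 23530 lb/ft.

23500 lb/ft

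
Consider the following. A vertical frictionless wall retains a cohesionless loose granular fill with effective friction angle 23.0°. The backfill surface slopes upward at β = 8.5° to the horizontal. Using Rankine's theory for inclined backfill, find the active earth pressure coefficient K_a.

K_a = cos β · (cos β − √(cos²β − cos²φ)) / (cos β + √(cos²β − cos²φ)).
cos β = 0.9890, cos φ = 0.9205, √(cos²β − cos²φ) = 0.3617.
K_a = 0.9890 × (0.9890 − 0.3617)/(0.9890 + 0.3617) = 0.4593.

0.459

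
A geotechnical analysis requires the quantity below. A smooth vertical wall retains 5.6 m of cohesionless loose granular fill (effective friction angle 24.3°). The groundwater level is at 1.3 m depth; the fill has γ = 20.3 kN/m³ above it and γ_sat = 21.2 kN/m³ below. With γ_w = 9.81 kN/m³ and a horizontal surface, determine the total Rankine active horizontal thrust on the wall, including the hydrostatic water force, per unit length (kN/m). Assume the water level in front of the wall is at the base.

189 kN/m

K_a = tan²(45° − φ/2) = 0.4169.
γ' = 21.2 − 9.81 = 11.39 kN/m³. Depth below WT = 4.3 m.
σ'_h at WT = K_a γ d_w = 11.00 kPa; at base = 11.00 + K_a γ' × 4.3 = 31.42 kPa.
P₁ (0–1.3 m) = ½×11.00×1.3 = 7.152. P₂ (1.3–5.6 m) = ½(11.00+31.42)×4.3 = 91.21.
P_w = ½ γ_w h₂² = 0.5×9.81×4.3² = 90.69. Total = 7.152+91.21+90.69 = 189.1 kN/m.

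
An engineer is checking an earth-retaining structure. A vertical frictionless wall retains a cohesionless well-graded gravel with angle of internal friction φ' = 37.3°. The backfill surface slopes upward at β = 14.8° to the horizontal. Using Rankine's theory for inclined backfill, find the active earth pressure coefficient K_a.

K_a = cos β · (cos β − √(cos²β − cos²φ)) / (cos β + √(cos²β − cos²φ)).
cos β = 0.9668, cos φ = 0.7955, √(cos²β − cos²φ) = 0.5495.
K_a = 0.9668 × (0.9668 − 0.5495)/(0.9668 + 0.5495) = 0.2661.

0.266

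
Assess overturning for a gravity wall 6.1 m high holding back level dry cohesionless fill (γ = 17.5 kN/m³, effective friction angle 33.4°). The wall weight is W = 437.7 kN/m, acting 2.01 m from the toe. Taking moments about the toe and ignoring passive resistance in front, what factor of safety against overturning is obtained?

K_a = tan²(45° − 33.4°/2) = 0.2899.
P_a = ½K_aγH² = 0.5×0.2899×17.5×6.1² = 94.40 kN/m, acting at H/3 = 2.033 m above the base.
Overturning moment M_o = P_a × H/3 = 94.40 × 2.033 = 191.9.
Resisting moment M_r = W × 2.01 = 437.7 × 2.01 = 879.8.
FS_overturning = M_r/M_o = 879.8/191.9 = 4.584.

4.58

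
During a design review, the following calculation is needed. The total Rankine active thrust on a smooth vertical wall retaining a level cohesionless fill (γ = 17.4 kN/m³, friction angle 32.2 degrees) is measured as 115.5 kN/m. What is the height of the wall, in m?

K_a = 0.3047. P_a = ½ K_a γ H² ⇒ H = √(2P_a/(K_a γ)).
H = √(2×115.5/(0.3047×17.4)) = 6.600 m.

6.60 m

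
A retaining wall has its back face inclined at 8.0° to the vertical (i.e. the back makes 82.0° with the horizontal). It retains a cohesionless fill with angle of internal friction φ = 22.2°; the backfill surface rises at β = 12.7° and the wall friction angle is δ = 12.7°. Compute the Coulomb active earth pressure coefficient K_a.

0.590

K_a = sin²(α+φ) / [sin²α · sin(α−δ) · (1 + √{sin(φ+δ)sin(φ−β) / (sin(α−δ)sin(α+β))})²].
With α = 82.0°, φ = 22.2°, δ = 12.7°, β = 12.7°: K_a = 0.5896.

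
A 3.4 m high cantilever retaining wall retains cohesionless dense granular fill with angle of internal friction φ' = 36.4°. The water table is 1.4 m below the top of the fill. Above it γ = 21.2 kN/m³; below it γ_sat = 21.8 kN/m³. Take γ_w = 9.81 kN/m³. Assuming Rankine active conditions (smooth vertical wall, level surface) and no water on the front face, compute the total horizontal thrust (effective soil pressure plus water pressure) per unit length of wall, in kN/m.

46.2 kN/m

K_a = tan²(45° − φ/2) = 0.2552.
γ' = 21.8 − 9.81 = 11.99 kN/m³. Depth below WT = 2.0 m.
σ'_h at WT = K_a γ d_w = 7.573 kPa; at base = 7.573 + K_a γ' × 2.0 = 13.69 kPa.
P₁ (0–1.4 m) = ½×7.573×1.4 = 5.301. P₂ (1.4–3.4 m) = ½(7.573+13.69)×2.0 = 21.27.
P_w = ½ γ_w h₂² = 0.5×9.81×2.0² = 19.62. Total = 5.301+21.27+19.62 = 46.19 kN/m.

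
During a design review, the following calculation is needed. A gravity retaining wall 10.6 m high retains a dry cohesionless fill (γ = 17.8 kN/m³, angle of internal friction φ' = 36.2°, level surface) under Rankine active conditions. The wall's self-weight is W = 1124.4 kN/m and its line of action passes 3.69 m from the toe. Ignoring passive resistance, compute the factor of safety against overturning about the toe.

4.56

K_a = tan²(45° − 36.2°/2) = 0.2574.
P_a = ½K_aγH² = 0.5×0.2574×17.8×10.6² = 257.4 kN/m, acting at H/3 = 3.533 m above the base.
Overturning moment M_o = P_a × H/3 = 257.4 × 3.533 = 909.4.
Resisting moment M_r = W × 3.69 = 1124.4 × 3.69 = 4149.
FS_overturning = M_r/M_o = 4149/909.4 = 4.562.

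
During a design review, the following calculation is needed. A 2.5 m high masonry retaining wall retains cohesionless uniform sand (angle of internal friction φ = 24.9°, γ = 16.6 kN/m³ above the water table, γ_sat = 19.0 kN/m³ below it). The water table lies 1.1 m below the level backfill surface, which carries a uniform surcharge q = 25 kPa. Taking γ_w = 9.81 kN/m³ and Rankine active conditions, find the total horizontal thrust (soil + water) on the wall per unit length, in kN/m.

K_a = tan²(45° − φ/2) = 0.4074.
γ' = 19.0 − 9.81 = 9.190 kN/m³. h₂ = H − d_w = 1.4 m.
σ'_h: at surface K_a·q = 10.19; at WT K_a(q+γd_w) = 17.63; at base K_a(q+γd_w+γ'h₂) = 22.87 kPa.
P₁ = ½(10.19+17.63)×1.1 = 15.30; P₂ = ½(17.63+22.87)×1.4 = 28.34; P_w = ½γ_w h₂² = 9.614.
Total = 15.30+28.34+9.614 = 53.25 kN/m.

53.3 kN/m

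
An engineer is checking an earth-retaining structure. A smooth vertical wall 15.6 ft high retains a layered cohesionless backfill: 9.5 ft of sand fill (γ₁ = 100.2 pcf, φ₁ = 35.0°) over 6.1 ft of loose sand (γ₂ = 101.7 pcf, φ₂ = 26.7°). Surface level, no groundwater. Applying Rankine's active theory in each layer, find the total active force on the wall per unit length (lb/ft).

K_a1 = tan²(45°−35.0°/2) = 0.2710; K_a2 = tan²(45°−26.7°/2) = 0.3800.
Layer 1: σ at base = K_a1 γ₁ h₁ = 258.0 psf; P₁ = ½×258.0×9.5 = 1225.
Layer 2: σ_v at top = γ₁h₁ = 951.9; σ_h top = K_a2×951.9 = 361.7; σ_h base = K_a2×(951.9+101.7×6.1) = 597.4.
P₂ = ½(361.7+597.4)×6.1 = 2925. Total P_a = 1225+2925 = 4150 lb/ft.

4150 lb/ft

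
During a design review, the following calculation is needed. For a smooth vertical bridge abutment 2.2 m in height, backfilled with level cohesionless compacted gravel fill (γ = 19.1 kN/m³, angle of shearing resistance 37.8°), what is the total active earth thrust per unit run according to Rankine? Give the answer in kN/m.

11.1 kN/m

K_a = tan²(45° − φ/2) = 0.2400.
P_a = ½ K_a γ H² = 0.5 × 0.2400 × 19.1 × 2.2² = 11.09 kN/m.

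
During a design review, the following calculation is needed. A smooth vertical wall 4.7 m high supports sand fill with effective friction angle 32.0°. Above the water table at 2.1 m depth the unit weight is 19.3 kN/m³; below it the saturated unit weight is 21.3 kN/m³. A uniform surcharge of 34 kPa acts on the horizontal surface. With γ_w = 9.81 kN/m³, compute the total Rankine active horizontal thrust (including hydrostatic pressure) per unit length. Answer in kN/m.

K_a = tan²(45° − φ/2) = 0.3073.
γ' = 21.3 − 9.81 = 11.49 kN/m³. h₂ = H − d_w = 2.6 m.
σ'_h: at surface K_a·q = 10.45; at WT K_a(q+γd_w) = 22.90; at base K_a(q+γd_w+γ'h₂) = 32.08 kPa.
P₁ = ½(10.45+22.90)×2.1 = 35.01; P₂ = ½(22.90+32.08)×2.6 = 71.47; P_w = ½γ_w h₂² = 33.16.
Total = 35.01+71.47+33.16 = 139.6 kN/m.

140 kN/m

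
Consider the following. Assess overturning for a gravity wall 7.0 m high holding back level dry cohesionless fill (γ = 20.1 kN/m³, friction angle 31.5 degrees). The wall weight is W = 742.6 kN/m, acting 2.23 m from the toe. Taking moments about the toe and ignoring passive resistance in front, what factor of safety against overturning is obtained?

4.60

K_a = tan²(45° − 31.5°/2) = 0.3136.
P_a = ½K_aγH² = 0.5×0.3136×20.1×7.0² = 154.4 kN/m, acting at H/3 = 2.333 m above the base.
Overturning moment M_o = P_a × H/3 = 154.4 × 2.333 = 360.4.
Resisting moment M_r = W × 2.23 = 742.6 × 2.23 = 1656.
FS_overturning = M_r/M_o = 1656/360.4 = 4.595.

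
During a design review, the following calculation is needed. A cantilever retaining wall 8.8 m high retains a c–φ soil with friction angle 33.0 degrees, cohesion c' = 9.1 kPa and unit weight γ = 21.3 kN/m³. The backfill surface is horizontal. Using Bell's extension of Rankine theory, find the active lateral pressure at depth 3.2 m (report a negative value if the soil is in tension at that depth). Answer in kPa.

K_a = (1 − sin φ)/(1 + sin φ) = 0.2948.
σ_a = K_a γ z − 2c√K_a = 0.2948×21.3×3.2 − 2×9.1×0.5430 = 10.21 kPa.

10.2 kPa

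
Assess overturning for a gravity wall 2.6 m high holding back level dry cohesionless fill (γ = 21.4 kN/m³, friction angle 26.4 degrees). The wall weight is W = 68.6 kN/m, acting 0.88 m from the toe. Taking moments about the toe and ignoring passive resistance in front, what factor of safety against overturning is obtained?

K_a = tan²(45° − 26.4°/2) = 0.3844.
P_a = ½K_aγH² = 0.5×0.3844×21.4×2.6² = 27.81 kN/m, acting at H/3 = 0.8667 m above the base.
Overturning moment M_o = P_a × H/3 = 27.81 × 0.8667 = 24.10.
Resisting moment M_r = W × 0.88 = 68.6 × 0.88 = 60.37.
FS_overturning = M_r/M_o = 60.37/24.10 = 2.505.

2.50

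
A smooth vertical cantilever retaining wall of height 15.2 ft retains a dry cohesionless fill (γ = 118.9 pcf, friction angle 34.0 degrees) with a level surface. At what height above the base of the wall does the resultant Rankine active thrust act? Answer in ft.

5.07 ft

K_a = 0.2827.
The pressure distribution is triangular, so the resultant acts at H/3 above the base = 15.2/3 = 5.067 ft.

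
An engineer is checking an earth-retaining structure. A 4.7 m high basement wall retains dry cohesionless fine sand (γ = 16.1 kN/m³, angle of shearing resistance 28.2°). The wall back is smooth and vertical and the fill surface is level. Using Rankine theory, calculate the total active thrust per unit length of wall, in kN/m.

K_a = tan²(45° − φ/2) = 0.3582.
P_a = ½ K_a γ H² = 0.5 × 0.3582 × 16.1 × 4.7² = 63.69 kN/m.

63.7 kN/m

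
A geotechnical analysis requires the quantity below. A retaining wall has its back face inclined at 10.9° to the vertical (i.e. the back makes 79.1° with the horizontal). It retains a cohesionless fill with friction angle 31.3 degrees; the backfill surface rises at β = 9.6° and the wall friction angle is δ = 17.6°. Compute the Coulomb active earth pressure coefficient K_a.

K_a = sin²(α+φ) / [sin²α · sin(α−δ) · (1 + √{sin(φ+δ)sin(φ−β) / (sin(α−δ)sin(α+β))})²].
With α = 79.1°, φ = 31.3°, δ = 17.6°, β = 9.6°: K_a = 0.4243.

0.424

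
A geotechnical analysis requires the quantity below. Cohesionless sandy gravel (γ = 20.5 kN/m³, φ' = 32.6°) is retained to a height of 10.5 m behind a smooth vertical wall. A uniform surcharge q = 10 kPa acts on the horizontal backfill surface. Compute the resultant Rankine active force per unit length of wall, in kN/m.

370 kN/m

K_a = tan²(45° − φ/2) = 0.2997.
Soil triangle: ½ K_a γ H² = 0.5×0.2997×20.5×10.5² = 338.7 kN/m.
Surcharge rectangle: K_a q H = 0.2997×10×10.5 = 31.47 kN/m.
Total = 338.7 + 31.47 = 370.2 kN/m.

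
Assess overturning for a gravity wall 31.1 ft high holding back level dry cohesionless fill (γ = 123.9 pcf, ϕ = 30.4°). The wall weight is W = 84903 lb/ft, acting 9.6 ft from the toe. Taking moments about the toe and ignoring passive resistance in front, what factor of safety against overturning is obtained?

K_a = tan²(45° − 30.4°/2) = 0.3280.
P_a = ½K_aγH² = 0.5×0.3280×123.9×31.1² = 19650 lb/ft, acting at H/3 = 10.37 ft above the base.
Overturning moment M_o = P_a × H/3 = 19650 × 10.37 = 203700.
Resisting moment M_r = W × 9.6 = 84903 × 9.6 = 815100.
FS_overturning = M_r/M_o = 815100/203700 = 4.001.

4.00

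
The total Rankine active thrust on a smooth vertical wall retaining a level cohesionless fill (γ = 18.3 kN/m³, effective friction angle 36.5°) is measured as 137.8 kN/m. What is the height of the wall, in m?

K_a = 0.2541. P_a = ½ K_a γ H² ⇒ H = √(2P_a/(K_a γ)).
H = √(2×137.8/(0.2541×18.3)) = 7.699 m.

7.70 m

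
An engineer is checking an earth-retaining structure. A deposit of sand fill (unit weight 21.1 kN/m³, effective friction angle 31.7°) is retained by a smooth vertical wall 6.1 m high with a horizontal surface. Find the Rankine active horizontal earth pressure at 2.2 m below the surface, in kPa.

14.4 kPa

K_a = (1 − sin φ)/(1 + sin φ) = 0.3111.
σ_h = K_a γ z = 0.3111 × 21.1 × 2.2 = 14.44 kPa.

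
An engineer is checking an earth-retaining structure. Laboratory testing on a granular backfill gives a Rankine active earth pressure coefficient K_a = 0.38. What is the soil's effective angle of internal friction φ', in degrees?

K_a = tan²(45° − φ/2) ⇒ 45° − φ/2 = arctan(√0.38) = 31.65°.
φ = 2(45° − 31.65°) = 26.70°.

26.7°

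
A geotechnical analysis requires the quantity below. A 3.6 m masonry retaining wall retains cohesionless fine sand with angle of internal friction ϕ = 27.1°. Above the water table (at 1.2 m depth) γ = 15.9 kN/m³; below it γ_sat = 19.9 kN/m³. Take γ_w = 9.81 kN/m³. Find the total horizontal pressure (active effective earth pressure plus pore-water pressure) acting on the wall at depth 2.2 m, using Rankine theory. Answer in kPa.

20.7 kPa

K_a = (1 − sin φ)/(1 + sin φ) = 0.3741.
γ' = 19.9 − 9.81 = 10.09 kN/m³.
Effective vertical stress at 2.2 m: σ'_v = 15.9×1.2 + 10.09×1.00 = 29.17 kPa.
σ'_h = K_a σ'_v = 0.3741 × 29.17 = 10.91 kPa; u = γ_w × 1.00 = 9.810 kPa.
Total σ_h = 10.91 + 9.810 = 20.72 kPa.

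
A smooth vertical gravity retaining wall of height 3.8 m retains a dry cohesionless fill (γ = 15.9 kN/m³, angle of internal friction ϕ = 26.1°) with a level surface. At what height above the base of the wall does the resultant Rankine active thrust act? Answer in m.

1.27 m

K_a = 0.3889.
The pressure distribution is triangular, so the resultant acts at H/3 above the base = 3.8/3 = 1.267 m.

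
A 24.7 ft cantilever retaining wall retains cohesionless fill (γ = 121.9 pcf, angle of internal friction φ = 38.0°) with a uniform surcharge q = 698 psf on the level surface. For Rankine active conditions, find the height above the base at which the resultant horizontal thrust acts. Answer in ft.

9.54 ft

K_a = 0.2379.
Triangular part P₁ = ½K_aγH² = 8846 at H/3 = 8.233 ft; rectangular part P₂ = K_a q H = 4101 at H/2 = 12.35 ft.
ȳ = (P₁·8.233 + P₂·12.35)/(P₁+P₂) = 9.537 ft.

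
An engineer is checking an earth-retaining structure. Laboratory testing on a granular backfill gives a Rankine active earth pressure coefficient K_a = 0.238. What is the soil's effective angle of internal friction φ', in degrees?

38.0°

K_a = tan²(45° − φ/2) ⇒ 45° − φ/2 = arctan(√0.238) = 26.01°.
φ = 2(45° − 26.01°) = 37.99°.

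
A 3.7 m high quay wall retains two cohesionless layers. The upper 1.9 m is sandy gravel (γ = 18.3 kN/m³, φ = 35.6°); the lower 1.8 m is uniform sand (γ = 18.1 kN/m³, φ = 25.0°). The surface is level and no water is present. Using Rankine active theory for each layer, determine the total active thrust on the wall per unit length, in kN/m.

46.0 kN/m

K_a1 = tan²(45°−35.6°/2) = 0.2641; K_a2 = tan²(45°−25.0°/2) = 0.4059.
Layer 1: σ at base = K_a1 γ₁ h₁ = 9.184 kPa; P₁ = ½×9.184×1.9 = 8.724.
Layer 2: σ_v at top = γ₁h₁ = 34.77; σ_h top = K_a2×34.77 = 14.11; σ_h base = K_a2×(34.77+18.1×1.8) = 27.33.
P₂ = ½(14.11+27.33)×1.8 = 37.30. Total P_a = 8.724+37.30 = 46.03 kN/m.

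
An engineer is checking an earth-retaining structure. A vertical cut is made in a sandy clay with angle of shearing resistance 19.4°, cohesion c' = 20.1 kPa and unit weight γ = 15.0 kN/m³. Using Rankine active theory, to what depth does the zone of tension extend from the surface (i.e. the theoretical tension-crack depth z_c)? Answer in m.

3.79 m

K_a = tan²(45° − 19.4°/2) = 0.5013; √K_a = 0.7080.
The active pressure is zero where K_a γ z = 2c√K_a, so z_c = 2c/(γ√K_a) = 2×20.1/(15.0×0.7080) = 3.785 m.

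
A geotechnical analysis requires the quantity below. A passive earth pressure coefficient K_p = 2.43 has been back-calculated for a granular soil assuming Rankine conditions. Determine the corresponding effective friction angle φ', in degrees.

24.6°

K_p = (1+sin φ)/(1−sin φ) ⇒ sin φ = (K_p − 1)/(K_p + 1) = 0.4169.
φ = arcsin(0.4169) = 24.64°.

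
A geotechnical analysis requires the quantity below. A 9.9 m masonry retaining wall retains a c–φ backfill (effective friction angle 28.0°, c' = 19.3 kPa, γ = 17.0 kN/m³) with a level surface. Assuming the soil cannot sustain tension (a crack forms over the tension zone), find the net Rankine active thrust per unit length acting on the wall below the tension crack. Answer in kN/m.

K_a = 0.3610; √K_a = 0.6009.
Tension-crack depth z_c = 2c/(γ√K_a) = 2×19.3/(17.0×0.6009) = 3.779 m.
σ_a at base = K_a γ H − 2c√K_a = 0.3610×17.0×9.9 − 2×19.3×0.6009 = 37.57 kPa.
P_a = ½ × 37.57 × (H − z_c) = 0.5×37.57×6.121 = 115.0 kN/m.

115 kN/m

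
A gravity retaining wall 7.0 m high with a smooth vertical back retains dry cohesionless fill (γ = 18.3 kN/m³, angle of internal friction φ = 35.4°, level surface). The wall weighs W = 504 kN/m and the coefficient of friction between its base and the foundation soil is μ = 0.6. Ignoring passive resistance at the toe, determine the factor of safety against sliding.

K_a = tan²(45° − 35.4°/2) = 0.2664.
P_a = ½K_aγH² = 0.5×0.2664×18.3×7.0² = 119.4 kN/m, acting at H/3 = 2.333 m above the base.
FS_sliding = μW / P_a = 0.6×504 / 119.4 = 2.532.

2.53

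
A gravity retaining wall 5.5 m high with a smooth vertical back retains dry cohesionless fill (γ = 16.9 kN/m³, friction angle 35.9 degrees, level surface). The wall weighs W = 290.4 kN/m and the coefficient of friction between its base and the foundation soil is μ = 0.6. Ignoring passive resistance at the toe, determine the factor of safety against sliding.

2.61

K_a = tan²(45° − 35.9°/2) = 0.2607.
P_a = ½K_aγH² = 0.5×0.2607×16.9×5.5² = 66.65 kN/m, acting at H/3 = 1.833 m above the base.
FS_sliding = μW / P_a = 0.6×290.4 / 66.65 = 2.614.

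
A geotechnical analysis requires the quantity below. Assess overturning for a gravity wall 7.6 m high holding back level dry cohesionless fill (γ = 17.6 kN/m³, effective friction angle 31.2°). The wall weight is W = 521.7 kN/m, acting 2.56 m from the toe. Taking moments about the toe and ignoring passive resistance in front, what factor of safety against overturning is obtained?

K_a = tan²(45° − 31.2°/2) = 0.3175.
P_a = ½K_aγH² = 0.5×0.3175×17.6×7.6² = 161.4 kN/m, acting at H/3 = 2.533 m above the base.
Overturning moment M_o = P_a × H/3 = 161.4 × 2.533 = 408.8.
Resisting moment M_r = W × 2.56 = 521.7 × 2.56 = 1336.
FS_overturning = M_r/M_o = 1336/408.8 = 3.267.

3.27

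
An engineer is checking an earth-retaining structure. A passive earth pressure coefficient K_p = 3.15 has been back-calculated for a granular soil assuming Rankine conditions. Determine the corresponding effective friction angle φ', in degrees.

31.2°

K_p = (1+sin φ)/(1−sin φ) ⇒ sin φ = (K_p − 1)/(K_p + 1) = 0.5181.
φ = arcsin(0.5181) = 31.20°.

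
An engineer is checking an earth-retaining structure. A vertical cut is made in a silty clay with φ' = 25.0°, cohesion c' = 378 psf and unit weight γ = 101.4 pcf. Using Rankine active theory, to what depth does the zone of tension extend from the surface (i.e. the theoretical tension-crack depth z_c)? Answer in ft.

K_a = tan²(45° − 25.0°/2) = 0.4059; √K_a = 0.6371.
The active pressure is zero where K_a γ z = 2c√K_a, so z_c = 2c/(γ√K_a) = 2×378/(101.4×0.6371) = 11.70 ft.

11.7 ft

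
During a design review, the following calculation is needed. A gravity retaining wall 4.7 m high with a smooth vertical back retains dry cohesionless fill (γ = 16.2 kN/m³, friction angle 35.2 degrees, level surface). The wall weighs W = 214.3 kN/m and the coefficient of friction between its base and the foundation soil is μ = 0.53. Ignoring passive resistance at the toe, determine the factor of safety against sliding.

2.36

K_a = tan²(45° − 35.2°/2) = 0.2687.
P_a = ½K_aγH² = 0.5×0.2687×16.2×4.7² = 48.08 kN/m, acting at H/3 = 1.567 m above the base.
FS_sliding = μW / P_a = 0.53×214.3 / 48.08 = 2.362.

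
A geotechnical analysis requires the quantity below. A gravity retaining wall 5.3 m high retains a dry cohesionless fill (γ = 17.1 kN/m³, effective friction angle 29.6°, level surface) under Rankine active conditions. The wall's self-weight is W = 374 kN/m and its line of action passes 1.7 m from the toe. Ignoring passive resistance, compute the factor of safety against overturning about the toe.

4.42

K_a = tan²(45° − 29.6°/2) = 0.3387.
P_a = ½K_aγH² = 0.5×0.3387×17.1×5.3² = 81.36 kN/m, acting at H/3 = 1.767 m above the base.
Overturning moment M_o = P_a × H/3 = 81.36 × 1.767 = 143.7.
Resisting moment M_r = W × 1.7 = 374 × 1.7 = 635.8.
FS_overturning = M_r/M_o = 635.8/143.7 = 4.424.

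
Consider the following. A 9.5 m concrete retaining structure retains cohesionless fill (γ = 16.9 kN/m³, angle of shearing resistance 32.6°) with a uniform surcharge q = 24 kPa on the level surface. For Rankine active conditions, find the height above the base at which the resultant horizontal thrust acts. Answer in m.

K_a = 0.2997.
Triangular part P₁ = ½K_aγH² = 228.6 at H/3 = 3.167 m; rectangular part P₂ = K_a q H = 68.34 at H/2 = 4.750 m.
ȳ = (P₁·3.167 + P₂·4.750)/(P₁+P₂) = 3.531 m.

3.53 m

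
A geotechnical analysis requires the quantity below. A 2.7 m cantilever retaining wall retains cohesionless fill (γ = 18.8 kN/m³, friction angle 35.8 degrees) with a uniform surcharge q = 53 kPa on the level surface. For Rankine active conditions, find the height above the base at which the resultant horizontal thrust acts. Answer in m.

K_a = 0.2619.
Triangular part P₁ = ½K_aγH² = 17.94 at H/3 = 0.9000 m; rectangular part P₂ = K_a q H = 37.47 at H/2 = 1.350 m.
ȳ = (P₁·0.9000 + P₂·1.350)/(P₁+P₂) = 1.204 m.

1.20 m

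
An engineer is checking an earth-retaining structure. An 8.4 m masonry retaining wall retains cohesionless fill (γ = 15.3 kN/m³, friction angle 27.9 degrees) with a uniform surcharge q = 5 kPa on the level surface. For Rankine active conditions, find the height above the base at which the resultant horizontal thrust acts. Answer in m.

2.90 m

K_a = 0.3625.
Triangular part P₁ = ½K_aγH² = 195.7 at H/3 = 2.800 m; rectangular part P₂ = K_a q H = 15.22 at H/2 = 4.200 m.
ȳ = (P₁·2.800 + P₂·4.200)/(P₁+P₂) = 2.901 m.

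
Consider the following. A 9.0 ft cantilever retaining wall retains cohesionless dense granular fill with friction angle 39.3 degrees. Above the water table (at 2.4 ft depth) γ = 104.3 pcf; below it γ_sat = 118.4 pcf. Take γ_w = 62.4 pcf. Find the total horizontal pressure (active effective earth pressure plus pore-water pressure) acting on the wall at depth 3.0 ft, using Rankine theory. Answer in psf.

K_a = (1 − sin φ)/(1 + sin φ) = 0.2245.
γ' = 118.4 − 62.4 = 56.00 pcf.
Effective vertical stress at 3.0 ft: σ'_v = 104.3×2.4 + 56.00×0.600 = 283.9 psf.
σ'_h = K_a σ'_v = 0.2245 × 283.9 = 63.73 psf; u = γ_w × 0.600 = 37.44 psf.
Total σ_h = 63.73 + 37.44 = 101.2 psf.

101 psf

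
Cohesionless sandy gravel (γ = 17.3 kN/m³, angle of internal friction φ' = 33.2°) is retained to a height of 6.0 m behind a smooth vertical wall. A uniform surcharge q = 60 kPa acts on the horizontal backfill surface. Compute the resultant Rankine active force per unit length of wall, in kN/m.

196 kN/m

K_a = tan²(45° − φ/2) = 0.2924.
Soil triangle: ½ K_a γ H² = 0.5×0.2924×17.3×6.0² = 91.04 kN/m.
Surcharge rectangle: K_a q H = 0.2924×60×6.0 = 105.2 kN/m.
Total = 91.04 + 105.2 = 196.3 kN/m.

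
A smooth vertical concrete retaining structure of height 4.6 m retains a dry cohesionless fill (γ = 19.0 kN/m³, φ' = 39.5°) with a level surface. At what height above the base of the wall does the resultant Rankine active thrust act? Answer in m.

1.53 m

K_a = 0.2224.
The pressure distribution is triangular, so the resultant acts at H/3 above the base = 4.6/3 = 1.533 m.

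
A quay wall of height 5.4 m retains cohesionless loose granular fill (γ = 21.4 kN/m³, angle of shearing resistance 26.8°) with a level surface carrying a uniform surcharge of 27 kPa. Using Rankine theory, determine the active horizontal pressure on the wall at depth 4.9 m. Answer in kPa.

K_a = (1 − sin φ)/(1 + sin φ) = 0.3785.
σ_v = γz + q = 21.4 × 4.9 + 27 = 131.9 kPa.
σ_h = K_a σ_v = 0.3785 × 131.9 = 49.91 kPa.

49.9 kPa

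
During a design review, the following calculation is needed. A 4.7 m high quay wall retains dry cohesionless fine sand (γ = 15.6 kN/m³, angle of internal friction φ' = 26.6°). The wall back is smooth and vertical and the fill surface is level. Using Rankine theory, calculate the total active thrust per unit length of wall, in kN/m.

65.7 kN/m

K_a = tan²(45° − φ/2) = 0.3814.
P_a = ½ K_a γ H² = 0.5 × 0.3814 × 15.6 × 4.7² = 65.72 kN/m.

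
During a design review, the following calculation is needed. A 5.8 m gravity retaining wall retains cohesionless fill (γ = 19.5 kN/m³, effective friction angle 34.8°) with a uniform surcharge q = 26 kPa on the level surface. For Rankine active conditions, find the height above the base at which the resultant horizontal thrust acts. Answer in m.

K_a = 0.2733.
Triangular part P₁ = ½K_aγH² = 89.64 at H/3 = 1.933 m; rectangular part P₂ = K_a q H = 41.21 at H/2 = 2.900 m.
ȳ = (P₁·1.933 + P₂·2.900)/(P₁+P₂) = 2.238 m.

2.24 m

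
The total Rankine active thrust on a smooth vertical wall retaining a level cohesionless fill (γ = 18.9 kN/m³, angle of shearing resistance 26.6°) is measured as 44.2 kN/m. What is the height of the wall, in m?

K_a = 0.3814. P_a = ½ K_a γ H² ⇒ H = √(2P_a/(K_a γ)).
H = √(2×44.2/(0.3814×18.9)) = 3.502 m.

3.50 m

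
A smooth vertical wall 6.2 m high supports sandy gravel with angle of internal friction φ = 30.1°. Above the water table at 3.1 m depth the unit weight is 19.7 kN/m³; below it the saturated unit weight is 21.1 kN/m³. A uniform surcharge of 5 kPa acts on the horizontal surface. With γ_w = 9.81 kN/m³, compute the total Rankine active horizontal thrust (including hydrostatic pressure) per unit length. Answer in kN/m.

K_a = tan²(45° − φ/2) = 0.3320.
γ' = 21.1 − 9.81 = 11.29 kN/m³. h₂ = H − d_w = 3.1 m.
σ'_h: at surface K_a·q = 1.660; at WT K_a(q+γd_w) = 21.93; at base K_a(q+γd_w+γ'h₂) = 33.55 kPa.
P₁ = ½(1.660+21.93)×3.1 = 36.57; P₂ = ½(21.93+33.55)×3.1 = 86.01; P_w = ½γ_w h₂² = 47.14.
Total = 36.57+86.01+47.14 = 169.7 kN/m.

170 kN/m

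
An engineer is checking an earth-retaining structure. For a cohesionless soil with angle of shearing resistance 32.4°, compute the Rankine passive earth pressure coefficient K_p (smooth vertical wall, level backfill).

K_p = (1 + sin φ)/(1 − sin φ) = tan²(45° + 32.4°/2) = 3.309.

3.31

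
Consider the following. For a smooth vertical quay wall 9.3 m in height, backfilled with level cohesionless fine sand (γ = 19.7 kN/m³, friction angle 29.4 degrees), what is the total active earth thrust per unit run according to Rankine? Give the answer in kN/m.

291 kN/m

K_a = tan²(45° − φ/2) = 0.3415.
P_a = ½ K_a γ H² = 0.5 × 0.3415 × 19.7 × 9.3² = 290.9 kN/m.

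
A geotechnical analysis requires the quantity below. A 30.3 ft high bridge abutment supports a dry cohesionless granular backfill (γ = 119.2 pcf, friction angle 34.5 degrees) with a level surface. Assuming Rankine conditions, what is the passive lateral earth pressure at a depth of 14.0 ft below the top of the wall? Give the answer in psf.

6030 psf

K_p = (1 + sin φ)/(1 − sin φ) = 3.613.
σ_h = K_p γ z = 3.613 × 119.2 × 14.0 = 6029 psf.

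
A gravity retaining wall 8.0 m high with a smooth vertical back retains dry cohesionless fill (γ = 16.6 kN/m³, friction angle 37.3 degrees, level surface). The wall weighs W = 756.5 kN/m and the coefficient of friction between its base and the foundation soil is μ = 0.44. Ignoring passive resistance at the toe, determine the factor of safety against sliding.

2.55

K_a = tan²(45° − 37.3°/2) = 0.2453.
P_a = ½K_aγH² = 0.5×0.2453×16.6×8.0² = 130.3 kN/m, acting at H/3 = 2.667 m above the base.
FS_sliding = μW / P_a = 0.44×756.5 / 130.3 = 2.554.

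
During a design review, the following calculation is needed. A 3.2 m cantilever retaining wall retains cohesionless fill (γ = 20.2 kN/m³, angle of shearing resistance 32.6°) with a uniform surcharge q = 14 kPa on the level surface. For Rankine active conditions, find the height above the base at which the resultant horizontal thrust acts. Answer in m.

K_a = 0.2997.
Triangular part P₁ = ½K_aγH² = 31.00 at H/3 = 1.067 m; rectangular part P₂ = K_a q H = 13.43 at H/2 = 1.600 m.
ȳ = (P₁·1.067 + P₂·1.600)/(P₁+P₂) = 1.228 m.

1.23 m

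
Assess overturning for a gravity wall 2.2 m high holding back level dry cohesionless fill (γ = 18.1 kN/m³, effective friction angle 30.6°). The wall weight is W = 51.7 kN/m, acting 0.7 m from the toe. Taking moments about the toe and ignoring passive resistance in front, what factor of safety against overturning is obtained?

3.46

K_a = tan²(45° − 30.6°/2) = 0.3253.
P_a = ½K_aγH² = 0.5×0.3253×18.1×2.2² = 14.25 kN/m, acting at H/3 = 0.7333 m above the base.
Overturning moment M_o = P_a × H/3 = 14.25 × 0.7333 = 10.45.
Resisting moment M_r = W × 0.7 = 51.7 × 0.7 = 36.19.
FS_overturning = M_r/M_o = 36.19/10.45 = 3.463.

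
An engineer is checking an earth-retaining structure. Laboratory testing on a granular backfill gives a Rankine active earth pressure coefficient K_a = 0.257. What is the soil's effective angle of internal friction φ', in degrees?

K_a = tan²(45° − φ/2) ⇒ 45° − φ/2 = arctan(√0.257) = 26.88°.
φ = 2(45° − 26.88°) = 36.23°.

36.2°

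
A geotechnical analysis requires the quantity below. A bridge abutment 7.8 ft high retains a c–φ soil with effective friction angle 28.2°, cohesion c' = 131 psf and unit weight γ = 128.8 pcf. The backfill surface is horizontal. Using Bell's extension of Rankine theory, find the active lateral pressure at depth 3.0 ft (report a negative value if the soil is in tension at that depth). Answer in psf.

K_a = (1 − sin φ)/(1 + sin φ) = 0.3582.
σ_a = K_a γ z − 2c√K_a = 0.3582×128.8×3.0 − 2×131×0.5985 = -18.40 psf.

-18.4 psf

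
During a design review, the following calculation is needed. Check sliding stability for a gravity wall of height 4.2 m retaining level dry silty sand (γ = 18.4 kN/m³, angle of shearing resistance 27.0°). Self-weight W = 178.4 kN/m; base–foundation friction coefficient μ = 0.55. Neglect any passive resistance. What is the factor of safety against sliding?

1.61

K_a = tan²(45° − 27.0°/2) = 0.3755.
P_a = ½K_aγH² = 0.5×0.3755×18.4×4.2² = 60.94 kN/m, acting at H/3 = 1.400 m above the base.
FS_sliding = μW / P_a = 0.55×178.4 / 60.94 = 1.610.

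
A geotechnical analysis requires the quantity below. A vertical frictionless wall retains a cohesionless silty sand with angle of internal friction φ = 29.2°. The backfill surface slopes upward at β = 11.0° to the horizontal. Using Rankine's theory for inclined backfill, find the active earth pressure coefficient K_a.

K_a = cos β · (cos β − √(cos²β − cos²φ)) / (cos β + √(cos²β − cos²φ)).
cos β = 0.9816, cos φ = 0.8729, √(cos²β − cos²φ) = 0.4490.
K_a = 0.9816 × (0.9816 − 0.4490)/(0.9816 + 0.4490) = 0.3655.

0.365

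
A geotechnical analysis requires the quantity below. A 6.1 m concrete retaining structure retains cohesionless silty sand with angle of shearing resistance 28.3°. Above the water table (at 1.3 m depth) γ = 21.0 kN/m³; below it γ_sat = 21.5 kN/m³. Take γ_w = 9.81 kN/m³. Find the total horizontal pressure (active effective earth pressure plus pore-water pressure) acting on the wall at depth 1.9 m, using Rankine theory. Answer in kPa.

K_a = (1 − sin φ)/(1 + sin φ) = 0.3568.
γ' = 21.5 − 9.81 = 11.69 kN/m³.
Effective vertical stress at 1.9 m: σ'_v = 21.0×1.3 + 11.69×0.600 = 34.31 kPa.
σ'_h = K_a σ'_v = 0.3568 × 34.31 = 12.24 kPa; u = γ_w × 0.600 = 5.886 kPa.
Total σ_h = 12.24 + 5.886 = 18.13 kPa.

18.1 kPa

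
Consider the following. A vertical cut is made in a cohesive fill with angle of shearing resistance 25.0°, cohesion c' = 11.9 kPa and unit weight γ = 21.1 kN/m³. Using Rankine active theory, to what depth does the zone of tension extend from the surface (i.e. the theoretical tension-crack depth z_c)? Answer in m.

K_a = tan²(45° − 25.0°/2) = 0.4059; √K_a = 0.6371.
The active pressure is zero where K_a γ z = 2c√K_a, so z_c = 2c/(γ√K_a) = 2×11.9/(21.1×0.6371) = 1.771 m.

1.77 m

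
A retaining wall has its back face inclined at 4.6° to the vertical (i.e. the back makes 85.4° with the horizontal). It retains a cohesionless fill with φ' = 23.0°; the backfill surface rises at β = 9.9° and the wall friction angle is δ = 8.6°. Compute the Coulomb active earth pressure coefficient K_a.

K_a = sin²(α+φ) / [sin²α · sin(α−δ) · (1 + √{sin(φ+δ)sin(φ−β) / (sin(α−δ)sin(α+β))})²].
With α = 85.4°, φ = 23.0°, δ = 8.6°, β = 9.9°: K_a = 0.5107.

0.511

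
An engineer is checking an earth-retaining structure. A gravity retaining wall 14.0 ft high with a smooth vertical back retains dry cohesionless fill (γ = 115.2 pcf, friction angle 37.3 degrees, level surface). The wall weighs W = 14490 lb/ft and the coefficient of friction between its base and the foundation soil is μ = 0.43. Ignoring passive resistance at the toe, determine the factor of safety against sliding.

2.25

K_a = tan²(45° − 37.3°/2) = 0.2453.
P_a = ½K_aγH² = 0.5×0.2453×115.2×14.0² = 2770 lb/ft, acting at H/3 = 4.667 ft above the base.
FS_sliding = μW / P_a = 0.43×14490 / 2770 = 2.250.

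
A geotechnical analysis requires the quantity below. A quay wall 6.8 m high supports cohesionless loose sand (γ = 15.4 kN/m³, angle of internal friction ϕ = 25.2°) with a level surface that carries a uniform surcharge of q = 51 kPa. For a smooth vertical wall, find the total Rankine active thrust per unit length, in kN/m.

283 kN/m

K_a = tan²(45° − φ/2) = 0.4027.
Soil triangle: ½ K_a γ H² = 0.5×0.4027×15.4×6.8² = 143.4 kN/m.
Surcharge rectangle: K_a q H = 0.4027×51×6.8 = 139.7 kN/m.
Total = 143.4 + 139.7 = 283.1 kN/m.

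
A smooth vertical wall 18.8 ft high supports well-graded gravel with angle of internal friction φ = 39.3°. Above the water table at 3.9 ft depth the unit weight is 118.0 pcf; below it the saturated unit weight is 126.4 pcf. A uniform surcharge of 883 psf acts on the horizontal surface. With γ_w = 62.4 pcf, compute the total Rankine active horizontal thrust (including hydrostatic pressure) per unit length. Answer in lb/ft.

14000 lb/ft

K_a = tan²(45° − φ/2) = 0.2245.
γ' = 126.4 − 62.4 = 64.00 pcf. h₂ = H − d_w = 14.9 ft.
σ'_h: at surface K_a·q = 198.2; at WT K_a(q+γd_w) = 301.5; at base K_a(q+γd_w+γ'h₂) = 515.5 psf.
P₁ = ½(198.2+301.5)×3.9 = 974.4; P₂ = ½(301.5+515.5)×14.9 = 6087; P_w = ½γ_w h₂² = 6927.
Total = 974.4+6087+6927 = 13990 lb/ft.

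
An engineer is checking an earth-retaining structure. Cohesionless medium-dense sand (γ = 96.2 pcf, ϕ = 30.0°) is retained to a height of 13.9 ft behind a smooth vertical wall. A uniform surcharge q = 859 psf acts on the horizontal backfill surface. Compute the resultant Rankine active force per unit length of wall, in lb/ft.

K_a = tan²(45° − φ/2) = 0.3333.
Soil triangle: ½ K_a γ H² = 0.5×0.3333×96.2×13.9² = 3098 lb/ft.
Surcharge rectangle: K_a q H = 0.3333×859×13.9 = 3980 lb/ft.
Total = 3098 + 3980 = 7078 lb/ft.

7080 lb/ft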